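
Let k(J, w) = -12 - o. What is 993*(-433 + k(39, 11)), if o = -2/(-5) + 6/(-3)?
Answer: -2201481/5 ≈ -4.4030e+5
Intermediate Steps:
o = -8/5 (o = -2*(-⅕) + 6*(-⅓) = ⅖ - 2 = -8/5 ≈ -1.6000)
k(J, w) = -52/5 (k(J, w) = -12 - 1*(-8/5) = -12 + 8/5 = -52/5)
993*(-433 + k(39, 11)) = 993*(-433 - 52/5) = 993*(-2217/5) = -2201481/5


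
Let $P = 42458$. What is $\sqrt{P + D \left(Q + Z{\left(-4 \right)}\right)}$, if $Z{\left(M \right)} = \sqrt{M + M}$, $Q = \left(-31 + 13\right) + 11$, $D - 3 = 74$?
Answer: $\sqrt{41919 + 154 i \sqrt{2}} \approx 204.74 + 0.5319 i$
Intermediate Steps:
$D = 77$ ($D = 3 + 74 = 77$)
$Q = -7$ ($Q = -18 + 11 = -7$)
$Z{\left(M \right)} = \sqrt{2} \sqrt{M}$ ($Z{\left(M \right)} = \sqrt{2 M} = \sqrt{2} \sqrt{M}$)
$\sqrt{P + D \left(Q + Z{\left(-4 \right)}\right)} = \sqrt{42458 + 77 \left(-7 + \sqrt{2} \sqrt{-4}\right)} = \sqrt{42458 + 77 \left(-7 + \sqrt{2} \cdot 2 i\right)} = \sqrt{42458 + 77 \left(-7 + 2 i \sqrt{2}\right)} = \sqrt{42458 - \left(539 - 154 i \sqrt{2}\right)} = \sqrt{41919 + 154 i \sqrt{2}}$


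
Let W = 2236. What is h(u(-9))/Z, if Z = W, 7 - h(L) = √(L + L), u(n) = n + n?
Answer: 7/2236 - 3*I/1118 ≈ 0.0031306 - 0.0026834*I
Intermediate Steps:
u(n) = 2*n
h(L) = 7 - √2*√L (h(L) = 7 - √(L + L) = 7 - √(2*L) = 7 - √2*√L)
Z = 2236
h(u(-9))/Z = (7 - √2*√(2*(-9)))/2236 = (7 - √2*√(-18))*(1/2236) = (7 - √2*3*I*√2)*(1/2236) = (7 - 6*I)*(1/2236) = 7/2236 - 3*I/1118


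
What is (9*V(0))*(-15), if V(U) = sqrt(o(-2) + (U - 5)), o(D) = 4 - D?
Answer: -135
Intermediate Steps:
V(U) = sqrt(1 + U) (V(U) = sqrt((4 - 1*(-2)) + (U - 5)) = sqrt((4 + 2) + (-5 + U)) = sqrt(6 + (-5 + U)) = sqrt(1 + U))
(9*V(0))*(-15) = (9*sqrt(1 + 0))*(-15) = (9*sqrt(1))*(-15) = (9*1)*(-15) = 9*(-15) = -135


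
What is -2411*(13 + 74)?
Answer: -209757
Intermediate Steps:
-2411*(13 + 74) = -2411*87 = -209757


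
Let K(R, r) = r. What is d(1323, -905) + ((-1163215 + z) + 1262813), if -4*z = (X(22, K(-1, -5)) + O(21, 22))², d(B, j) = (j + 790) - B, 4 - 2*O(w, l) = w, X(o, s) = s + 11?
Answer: 1570535/16 ≈ 98159.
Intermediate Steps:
X(o, s) = 11 + s
O(w, l) = 2 - w/2
d(B, j) = 790 + j - B (d(B, j) = (790 + j) - B = 790 + j - B)
z = -25/16 (z = -((11 - 5) + (2 - ½*21))²/4 = -(6 + (2 - 21/2))²/4 = -(6 - 17/2)²/4 = -(-5/2)²/4 = -¼*25/4 = -25/16 ≈ -1.5625)
d(1323, -905) + ((-1163215 + z) + 1262813) = (790 - 905 - 1*1323) + ((-1163215 - 25/16) + 1262813) = (790 - 905 - 1323) + (-18611465/16 + 1262813) = -1438 + 1593543/16 = 1570535/16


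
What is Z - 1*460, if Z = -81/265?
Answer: -121981/265 ≈ -460.31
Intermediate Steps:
Z = -81/265 (Z = -81*1/265 = -81/265 ≈ -0.30566)
Z - 1*460 = -81/265 - 1*460 = -81/265 - 460 = -121981/265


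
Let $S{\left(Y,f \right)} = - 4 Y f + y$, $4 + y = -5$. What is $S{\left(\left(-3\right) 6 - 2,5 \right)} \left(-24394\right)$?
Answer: $-9538054$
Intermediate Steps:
$y = -9$ ($y = -4 - 5 = -9$)
$S{\left(Y,f \right)} = -9 - 4 Y f$ ($S{\left(Y,f \right)} = - 4 Y f - 9 = -9 - 4 Y f$)
$S{\left(\left(-3\right) 6 - 2,5 \right)} \left(-24394\right) = \left(-9 - 4 \left(\left(-3\right) 6 - 2\right) 5\right) \left(-24394\right) = \left(-9 - 4 \left(-18 - 2\right) 5\right) \left(-24394\right) = \left(-9 - \left(-80\right) 5\right) \left(-24394\right) = \left(-9 + 400\right) \left(-24394\right) = 391 \left(-24394\right) = -9538054$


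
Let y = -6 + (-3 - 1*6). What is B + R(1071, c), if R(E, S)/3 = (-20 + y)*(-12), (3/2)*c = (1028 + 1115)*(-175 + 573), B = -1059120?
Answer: -1057860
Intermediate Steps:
c = 1705828/3 (c = 2*((1028 + 1115)*(-175 + 573))/3 = 2*(2143*398)/3 = (⅔)*852914 = 1705828/3 ≈ 5.6861e+5)
y = -15 (y = -6 + (-3 - 6) = -6 - 9 = -15)
R(E, S) = 1260 (R(E, S) = 3*((-20 - 15)*(-12)) = 3*(-35*(-12)) = 3*420 = 1260)
B + R(1071, c) = -1059120 + 1260 = -1057860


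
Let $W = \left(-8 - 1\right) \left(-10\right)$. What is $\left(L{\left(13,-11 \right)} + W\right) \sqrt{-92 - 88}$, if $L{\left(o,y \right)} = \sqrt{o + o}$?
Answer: $6 i \sqrt{5} \left(90 + \sqrt{26}\right) \approx 1275.9 i$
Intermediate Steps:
$L{\left(o,y \right)} = \sqrt{2} \sqrt{o}$ ($L{\left(o,y \right)} = \sqrt{2 o} = \sqrt{2} \sqrt{o}$)
$W = 90$ ($W = \left(-9\right) \left(-10\right) = 90$)
$\left(L{\left(13,-11 \right)} + W\right) \sqrt{-92 - 88} = \left(\sqrt{2} \sqrt{13} + 90\right) \sqrt{-92 - 88} = \left(\sqrt{26} + 90\right) \sqrt{-180} = \left(90 + \sqrt{26}\right) 6 i \sqrt{5} = 6 i \sqrt{5} \left(90 + \sqrt{26}\right)$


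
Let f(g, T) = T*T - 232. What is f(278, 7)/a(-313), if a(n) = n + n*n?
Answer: -61/32552 ≈ -0.0018739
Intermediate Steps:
a(n) = n + n**2
f(g, T) = -232 + T**2 (f(g, T) = T**2 - 232 = -232 + T**2)
f(278, 7)/a(-313) = (-232 + 7**2)/((-313*(1 - 313))) = (-232 + 49)/((-313*(-312))) = -183/97656 = -183*1/97656 = -61/32552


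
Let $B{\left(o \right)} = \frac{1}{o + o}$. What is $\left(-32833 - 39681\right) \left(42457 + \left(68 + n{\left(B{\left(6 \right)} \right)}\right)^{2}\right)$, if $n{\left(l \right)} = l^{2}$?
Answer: $- \frac{35397390074657}{10368} \approx -3.4141 \cdot 10^{9}$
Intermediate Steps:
$B{\left(o \right)} = \frac{1}{2 o}$
$\left(-32833 - 39681\right) \left(42457 + \left(68 + n{\left(B{\left(6 \right)} \right)}\right)^{2}\right) = \left(-32833 - 39681\right) \left(42457 + \left(68 + \left(\frac{1}{2 \cdot 6}\right)^{2}\right)^{2}\right) = - 72514 \left(42457 + \left(68 + \left(\frac{1}{2} \cdot \frac{1}{6}\right)^{2}\right)^{2}\right) = - 72514 \left(42457 + \left(68 + \left(\frac{1}{12}\right)^{2}\right)^{2}\right) = - 72514 \left(42457 + \left(68 + \frac{1}{144}\right)^{2}\right) = - 72514 \left(42457 + \left(\frac{9793}{144}\right)^{2}\right) = - 72514 \left(42457 + \frac{95902849}{20736}\right) = \left(-72514\right) \frac{976291201}{20736} = - \frac{35397390074657}{10368}$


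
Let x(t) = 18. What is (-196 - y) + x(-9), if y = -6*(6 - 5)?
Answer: -172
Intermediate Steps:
y = -6 (y = -6*1 = -6)
(-196 - y) + x(-9) = (-196 - 1*(-6)) + 18 = (-196 + 6) + 18 = -190 + 18 = -172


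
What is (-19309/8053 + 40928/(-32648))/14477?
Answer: -119999177/475776369761 ≈ -0.00025222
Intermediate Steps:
(-19309/8053 + 40928/(-32648))/14477 = (-19309*1/8053 + 40928*(-1/32648))*(1/14477) = (-19309/8053 - 5116/4081)*(1/14477) = -119999177/32864293*1/14477 = -119999177/475776369761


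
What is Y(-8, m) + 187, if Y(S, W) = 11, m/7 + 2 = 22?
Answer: 198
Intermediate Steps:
m = 140 (m = -14 + 7*22 = -14 + 154 = 140)
Y(-8, m) + 187 = 11 + 187 = 198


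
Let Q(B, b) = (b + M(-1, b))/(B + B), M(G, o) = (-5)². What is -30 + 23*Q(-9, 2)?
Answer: -129/2 ≈ -64.500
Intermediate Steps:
M(G, o) = 25
Q(B, b) = (25 + b)/(2*B) (Q(B, b) = (b + 25)/(B + B) = (25 + b)/((2*B)) = (25 + b)*(1/(2*B)) = (25 + b)/(2*B))
-30 + 23*Q(-9, 2) = -30 + 23*((½)*(25 + 2)/(-9)) = -30 + 23*((½)*(-⅑)*27) = -30 + 23*(-3/2) = -30 - 69/2 = -129/2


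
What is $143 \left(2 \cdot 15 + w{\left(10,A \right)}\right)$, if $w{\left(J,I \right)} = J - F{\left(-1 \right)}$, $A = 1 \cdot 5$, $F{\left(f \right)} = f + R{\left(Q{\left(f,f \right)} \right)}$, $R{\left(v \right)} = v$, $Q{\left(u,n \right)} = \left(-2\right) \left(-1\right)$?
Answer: $5577$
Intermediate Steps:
$Q{\left(u,n \right)} = 2$
$F{\left(f \right)} = 2 + f$ ($F{\left(f \right)} = f + 2 = 2 + f$)
$A = 5$
$w{\left(J,I \right)} = -1 + J$ ($w{\left(J,I \right)} = J - \left(2 - 1\right) = J - 1 = -1 + J$)
$143 \left(2 \cdot 15 + w{\left(10,A \right)}\right) = 143 \left(2 \cdot 15 + \left(-1 + 10\right)\right) = 143 \left(30 + 9\right) = 143 \cdot 39 = 5577$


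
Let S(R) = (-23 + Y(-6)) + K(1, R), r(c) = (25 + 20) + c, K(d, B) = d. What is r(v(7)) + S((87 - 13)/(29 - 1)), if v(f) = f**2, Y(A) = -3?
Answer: 69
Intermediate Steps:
r(c) = 45 + c
S(R) = -25 (S(R) = (-23 - 3) + 1 = -26 + 1 = -25)
r(v(7)) + S((87 - 13)/(29 - 1)) = (45 + 7**2) - 25 = (45 + 49) - 25 = 94 - 25 = 69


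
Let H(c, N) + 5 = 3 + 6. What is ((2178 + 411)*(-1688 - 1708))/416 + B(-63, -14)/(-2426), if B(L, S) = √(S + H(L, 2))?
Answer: -2198061/104 - I*√10/2426 ≈ -21135.0 - 0.0013035*I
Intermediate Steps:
H(c, N) = 4 (H(c, N) = -5 + (3 + 6) = -5 + 9 = 4)
B(L, S) = √(4 + S) (B(L, S) = √(S + 4) = √(4 + S))
((2178 + 411)*(-1688 - 1708))/416 + B(-63, -14)/(-2426) = ((2178 + 411)*(-1688 - 1708))/416 + √(4 - 14)/(-2426) = (2589*(-3396))*(1/416) + √(-10)*(-1/2426) = -8792244*1/416 + (I*√10)*(-1/2426) = -2198061/104 - I*√10/2426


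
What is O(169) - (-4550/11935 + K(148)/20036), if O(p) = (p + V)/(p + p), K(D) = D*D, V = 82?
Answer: 17667971/577327322 ≈ 0.030603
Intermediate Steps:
K(D) = D**2
O(p) = (82 + p)/(2*p) (O(p) = (p + 82)/(p + p) = (82 + p)/((2*p)) = (82 + p)*(1/(2*p)) = (82 + p)/(2*p))
O(169) - (-4550/11935 + K(148)/20036) = (1/2)*(82 + 169)/169 - (-4550/11935 + 148**2/20036) = (1/2)*(1/169)*251 - (-4550*1/11935 + 21904*(1/20036)) = 251/338 - (-130/341 + 5476/5009) = 251/338 - 1*1216146/1708069 = 251/338 - 1216146/1708069 = 17667971/577327322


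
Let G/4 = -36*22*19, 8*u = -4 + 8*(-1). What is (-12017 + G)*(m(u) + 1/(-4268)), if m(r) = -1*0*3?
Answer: 72209/4268 ≈ 16.919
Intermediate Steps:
u = -3/2 (u = (-4 + 8*(-1))/8 = (-4 - 8)/8 = (1/8)*(-12) = -3/2 ≈ -1.5000)
m(r) = 0 (m(r) = 0*3 = 0)
G = -60192 (G = 4*(-36*22*19) = 4*(-792*19) = 4*(-15048) = -60192)
(-12017 + G)*(m(u) + 1/(-4268)) = (-12017 - 60192)*(0 + 1/(-4268)) = -72209*(0 - 1/4268) = -72209*(-1/4268) = 72209/4268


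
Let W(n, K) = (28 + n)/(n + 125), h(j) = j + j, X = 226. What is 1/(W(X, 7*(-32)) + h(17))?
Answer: 351/12188 ≈ 0.028799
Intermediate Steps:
h(j) = 2*j
W(n, K) = (28 + n)/(125 + n)
1/(W(X, 7*(-32)) + h(17)) = 1/((28 + 226)/(125 + 226) + 2*17) = 1/(254/351 + 34) = 1/(12188/351) = 351/12188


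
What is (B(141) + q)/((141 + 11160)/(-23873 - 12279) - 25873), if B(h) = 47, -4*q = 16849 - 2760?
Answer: 125637238/935371997 ≈ 0.13432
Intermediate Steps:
q = -14089/4 (q = -(16849 - 2760)/4 = -¼*14089 = -14089/4 ≈ -3522.3)
(B(141) + q)/((141 + 11160)/(-23873 - 12279) - 25873) = (47 - 14089/4)/((141 + 11160)/(-23873 - 12279) - 25873) = -13901/(4*(11301/(-36152) - 25873)) = -13901/(4*(11301*(-1/36152) - 25873)) = -13901/(4*(-11301/36152 - 25873)) = -13901/(4*(-935371997/36152)) = -13901/4*(-36152/935371997) = 125637238/935371997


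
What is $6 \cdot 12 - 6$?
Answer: $66$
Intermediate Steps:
$6 \cdot 12 - 6 = 72 - 6 = 66$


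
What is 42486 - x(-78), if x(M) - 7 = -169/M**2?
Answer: 1529245/36 ≈ 42479.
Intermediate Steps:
x(M) = 7 - 169/M**2
42486 - x(-78) = 42486 - (7 - 169/(-78)**2) = 42486 - (7 - 169*1/6084) = 42486 - (7 - 1/36) = 42486 - 1*251/36 = 42486 - 251/36 = 1529245/36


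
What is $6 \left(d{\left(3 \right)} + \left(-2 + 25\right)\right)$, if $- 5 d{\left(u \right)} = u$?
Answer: $\frac{672}{5} \approx 134.4$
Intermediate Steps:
$d{\left(u \right)} = - \frac{u}{5}$
$6 \left(d{\left(3 \right)} + \left(-2 + 25\right)\right) = 6 \left(\left(- \frac{1}{5}\right) 3 + \left(-2 + 25\right)\right) = 6 \left(- \frac{3}{5} + 23\right) = 6 \cdot \frac{112}{5} = \frac{672}{5}$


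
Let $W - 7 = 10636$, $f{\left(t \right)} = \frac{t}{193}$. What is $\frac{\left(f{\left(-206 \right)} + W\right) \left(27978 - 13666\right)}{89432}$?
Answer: $\frac{3674414577}{2157547} \approx 1703.1$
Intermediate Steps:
$f{\left(t \right)} = \frac{t}{193}$ ($f{\left(t \right)} = t \frac{1}{193} = \frac{t}{193}$)
$W = 10643$ ($W = 7 + 10636 = 10643$)
$\frac{\left(f{\left(-206 \right)} + W\right) \left(27978 - 13666\right)}{89432} = \frac{\left(\frac{1}{193} \left(-206\right) + 10643\right) \left(27978 - 13666\right)}{89432} = \left(- \frac{206}{193} + 10643\right) 14312 \cdot \frac{1}{89432} = \frac{2053893}{193} \cdot 14312 \cdot \frac{1}{89432} = \frac{29395316616}{193} \cdot \frac{1}{89432} = \frac{3674414577}{2157547}$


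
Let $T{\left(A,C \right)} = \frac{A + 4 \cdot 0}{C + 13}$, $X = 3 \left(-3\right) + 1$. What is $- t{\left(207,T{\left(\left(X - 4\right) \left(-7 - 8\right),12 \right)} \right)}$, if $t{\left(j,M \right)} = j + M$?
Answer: $- \frac{1071}{5} \approx -214.2$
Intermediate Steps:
$X = -8$ ($X = -9 + 1 = -8$)
$T{\left(A,C \right)} = \frac{A}{13 + C}$ ($T{\left(A,C \right)} = \frac{A + 0}{13 + C} = \frac{A}{13 + C}$)
$t{\left(j,M \right)} = M + j$
$- t{\left(207,T{\left(\left(X - 4\right) \left(-7 - 8\right),12 \right)} \right)} = - (\frac{\left(-8 - 4\right) \left(-7 - 8\right)}{13 + 12} + 207) = - (\frac{\left(-12\right) \left(-15\right)}{25} + 207) = - (180 \cdot \frac{1}{25} + 207) = - (\frac{36}{5} + 207) = \left(-1\right) \frac{1071}{5} = - \frac{1071}{5}$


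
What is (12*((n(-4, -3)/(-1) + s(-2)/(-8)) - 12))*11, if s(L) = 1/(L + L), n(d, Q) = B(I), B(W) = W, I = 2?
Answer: -14751/8 ≈ -1843.9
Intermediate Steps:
n(d, Q) = 2
s(L) = 1/(2*L)
(12*((n(-4, -3)/(-1) + s(-2)/(-8)) - 12))*11 = (12*((2/(-1) + ((½)/(-2))/(-8)) - 12))*11 = (12*((2*(-1) + ((½)*(-½))*(-⅛)) - 12))*11 = (12*((-2 - ¼*(-⅛)) - 12))*11 = (12*((-2 + 1/32) - 12))*11 = (12*(-63/32 - 12))*11 = (12*(-447/32))*11 = -1341/8*11 = -14751/8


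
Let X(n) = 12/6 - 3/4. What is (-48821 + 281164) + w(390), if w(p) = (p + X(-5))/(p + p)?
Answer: 144982345/624 ≈ 2.3234e+5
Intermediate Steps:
X(n) = 5/4 (X(n) = 12*(⅙) - 3*¼ = 2 - ¾ = 5/4)
w(p) = (5/4 + p)/(2*p) (w(p) = (p + 5/4)/(p + p) = (5/4 + p)/((2*p)) = (5/4 + p)*(1/(2*p)) = (5/4 + p)/(2*p))
(-48821 + 281164) + w(390) = (-48821 + 281164) + (⅛)*(5 + 4*390)/390 = 232343 + (⅛)*(1/390)*(5 + 1560) = 232343 + (⅛)*(1/390)*1565 = 232343 + 313/624 = 144982345/624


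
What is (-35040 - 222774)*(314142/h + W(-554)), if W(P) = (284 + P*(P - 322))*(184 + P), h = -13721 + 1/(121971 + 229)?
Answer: 77666403046334184347760/1676706199 ≈ 4.6321e+13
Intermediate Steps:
h = -1676706199/122200 (h = -13721 + 1/122200 = -1676706199/122200 ≈ -13721.)
W(P) = (184 + P)*(284 + P*(-322 + P)) (W(P) = (284 + P*(-322 + P))*(184 + P) = (184 + P)*(284 + P*(-322 + P)))
(-35040 - 222774)*(314142/h + W(-554)) = (-35040 - 222774)*(314142/(-1676706199/122200) + (52256 + (-554)**3 - 58964*(-554) - 138*(-554)**2)) = -257814*(314142*(-122200/1676706199) + (52256 - 170031464 + 32666056 - 138*306916)) = -257814*(-38388152400/1676706199 + (52256 - 170031464 + 32666056 - 42354408)) = -257814*(-38388152400/1676706199 - 179667560) = -257814*(-301249749999356840/1676706199) = 77666403046334184347760/1676706199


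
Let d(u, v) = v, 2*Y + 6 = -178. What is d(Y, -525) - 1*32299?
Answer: -32824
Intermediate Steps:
Y = -92 (Y = -3 + (½)*(-178) = -3 - 89 = -92)
d(Y, -525) - 1*32299 = -525 - 1*32299 = -525 - 32299 = -32824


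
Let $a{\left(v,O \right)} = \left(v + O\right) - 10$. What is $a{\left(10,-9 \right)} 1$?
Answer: $-9$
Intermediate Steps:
$a{\left(v,O \right)} = -10 + O + v$ ($a{\left(v,O \right)} = \left(O + v\right) - 10 = -10 + O + v$)
$a{\left(10,-9 \right)} 1 = \left(-10 - 9 + 10\right) 1 = \left(-9\right) 1 = -9$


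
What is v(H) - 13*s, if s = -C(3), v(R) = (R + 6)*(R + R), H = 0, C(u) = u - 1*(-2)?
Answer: 65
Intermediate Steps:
C(u) = 2 + u (C(u) = u + 2 = 2 + u)
v(R) = 2*R*(6 + R) (v(R) = (6 + R)*(2*R) = 2*R*(6 + R))
s = -5 (s = -(2 + 3) = -1*5 = -5)
v(H) - 13*s = 2*0*(6 + 0) - 13*(-5) = 2*0*6 + 65 = 0 + 65 = 65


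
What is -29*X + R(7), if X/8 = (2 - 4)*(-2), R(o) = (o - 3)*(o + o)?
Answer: -872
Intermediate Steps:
R(o) = 2*o*(-3 + o) (R(o) = (-3 + o)*(2*o) = 2*o*(-3 + o))
X = 32 (X = 8*((2 - 4)*(-2)) = 8*(-2*(-2)) = 8*4 = 32)
-29*X + R(7) = -29*32 + 2*7*(-3 + 7) = -928 + 2*7*4 = -928 + 56 = -872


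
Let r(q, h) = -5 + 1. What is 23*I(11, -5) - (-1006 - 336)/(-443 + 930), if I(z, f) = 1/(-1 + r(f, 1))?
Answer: -4491/2435 ≈ -1.8444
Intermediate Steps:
r(q, h) = -4
I(z, f) = -⅕ (I(z, f) = 1/(-1 - 4) = 1/(-5) = -⅕)
23*I(11, -5) - (-1006 - 336)/(-443 + 930) = 23*(-⅕) - (-1006 - 336)/(-443 + 930) = -23/5 - (-1342)/487 = -23/5 - 1*(-1342/487) = -23/5 + 1342/487 = -4491/2435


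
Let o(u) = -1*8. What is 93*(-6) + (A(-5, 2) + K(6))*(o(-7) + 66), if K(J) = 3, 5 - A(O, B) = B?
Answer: -210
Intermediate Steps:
o(u) = -8
A(O, B) = 5 - B
93*(-6) + (A(-5, 2) + K(6))*(o(-7) + 66) = 93*(-6) + ((5 - 1*2) + 3)*(-8 + 66) = -558 + ((5 - 2) + 3)*58 = -558 + (3 + 3)*58 = -558 + 6*58 = -558 + 348 = -210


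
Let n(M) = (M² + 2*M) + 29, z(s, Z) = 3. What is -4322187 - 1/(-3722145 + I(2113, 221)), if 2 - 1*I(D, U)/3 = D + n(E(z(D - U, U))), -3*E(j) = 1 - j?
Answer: -48346734669954/11185711 ≈ -4.3222e+6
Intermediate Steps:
E(j) = -⅓ + j/3 (E(j) = -(1 - j)/3 = -⅓ + j/3)
n(M) = 29 + M² + 2*M
I(D, U) = -259/3 - 3*D (I(D, U) = 6 - 3*(D + (29 + (-⅓ + (⅓)*3)² + 2*(-⅓ + (⅓)*3))) = 6 - 3*(D + (29 + (-⅓ + 1)² + 2*(-⅓ + 1))) = 6 - 3*(D + (29 + (⅔)² + 2*(⅔))) = 6 - 3*(D + (29 + 4/9 + 4/3)) = 6 - 3*(D + 277/9) = 6 - 3*(277/9 + D) = 6 + (-277/3 - 3*D) = -259/3 - 3*D)
-4322187 - 1/(-3722145 + I(2113, 221)) = -4322187 - 1/(-3722145 + (-259/3 - 3*2113)) = -4322187 - 1/(-3722145 + (-259/3 - 6339)) = -4322187 - 1/(-3722145 - 19276/3) = -4322187 - 1/(-11185711/3) = -4322187 - 1*(-3/11185711) = -4322187 + 3/11185711 = -48346734669954/11185711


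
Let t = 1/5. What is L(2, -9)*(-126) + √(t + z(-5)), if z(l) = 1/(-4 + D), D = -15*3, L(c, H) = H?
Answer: 1134 + 2*√55/35 ≈ 1134.4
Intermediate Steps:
t = ⅕ ≈ 0.20000
D = -45 (D = -5*9 = -45)
z(l) = -1/49 (z(l) = 1/(-4 - 45) = 1/(-49) = -1/49)
L(2, -9)*(-126) + √(t + z(-5)) = -9*(-126) + √(⅕ - 1/49) = 1134 + √(44/245) = 1134 + 2*√55/35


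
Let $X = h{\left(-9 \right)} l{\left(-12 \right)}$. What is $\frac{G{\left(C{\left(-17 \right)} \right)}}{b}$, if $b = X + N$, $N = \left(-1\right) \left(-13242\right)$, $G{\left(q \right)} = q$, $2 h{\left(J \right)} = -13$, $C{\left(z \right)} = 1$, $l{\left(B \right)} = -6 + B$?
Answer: $\frac{1}{13359} \approx 7.4856 \cdot 10^{-5}$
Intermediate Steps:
$h{\left(J \right)} = - \frac{13}{2}$ ($h{\left(J \right)} = \frac{1}{2} \left(-13\right) = - \frac{13}{2}$)
$N = 13242$
$X = 117$ ($X = - \frac{13 \left(-6 - 12\right)}{2} = \left(- \frac{13}{2}\right) \left(-18\right) = 117$)
$b = 13359$ ($b = 117 + 13242 = 13359$)
$\frac{G{\left(C{\left(-17 \right)} \right)}}{b} = 1 \cdot \frac{1}{13359} = \frac{1}{13359}$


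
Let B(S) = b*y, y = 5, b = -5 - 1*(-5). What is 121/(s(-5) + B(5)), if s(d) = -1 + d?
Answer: -121/6 ≈ -20.167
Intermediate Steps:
b = 0 (b = -5 + 5 = 0)
B(S) = 0 (B(S) = 0*5 = 0)
121/(s(-5) + B(5)) = 121/((-1 - 5) + 0) = 121/(-6 + 0) = 121/(-6) = -⅙*121 = -121/6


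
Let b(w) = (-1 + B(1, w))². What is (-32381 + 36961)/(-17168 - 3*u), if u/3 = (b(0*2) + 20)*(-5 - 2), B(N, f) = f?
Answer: -916/3169 ≈ -0.28905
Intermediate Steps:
b(w) = (-1 + w)²
u = -441 (u = 3*(((-1 + 0*2)² + 20)*(-5 - 2)) = 3*(((-1 + 0)² + 20)*(-7)) = 3*(((-1)² + 20)*(-7)) = 3*((1 + 20)*(-7)) = 3*(21*(-7)) = 3*(-147) = -441)
(-32381 + 36961)/(-17168 - 3*u) = (-32381 + 36961)/(-17168 - 3*(-441)) = 4580/(-17168 + 1323) = 4580/(-15845) = 4580*(-1/15845) = -916/3169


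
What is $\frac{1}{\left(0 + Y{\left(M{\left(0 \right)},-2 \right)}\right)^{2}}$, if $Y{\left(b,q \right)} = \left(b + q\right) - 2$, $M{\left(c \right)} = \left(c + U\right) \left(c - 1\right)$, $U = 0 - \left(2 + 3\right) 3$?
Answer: $\frac{1}{121} \approx 0.0082645$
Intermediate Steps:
$U = -15$ ($U = 0 - 5 \cdot 3 = 0 - 15 = -15$)
$M{\left(c \right)} = \left(-1 + c\right) \left(-15 + c\right)$ ($M{\left(c \right)} = \left(c - 15\right) \left(c - 1\right) = \left(-15 + c\right) \left(-1 + c\right) = \left(-1 + c\right) \left(-15 + c\right)$)
$Y{\left(b,q \right)} = -2 + b + q$
$\frac{1}{\left(0 + Y{\left(M{\left(0 \right)},-2 \right)}\right)^{2}} = \frac{1}{\left(0 - \left(-11 + 0\right)\right)^{2}} = \frac{1}{\left(0 - -11\right)^{2}} = \frac{1}{\left(0 + 11\right)^{2}} = \frac{1}{11^{2}} = \frac{1}{121}$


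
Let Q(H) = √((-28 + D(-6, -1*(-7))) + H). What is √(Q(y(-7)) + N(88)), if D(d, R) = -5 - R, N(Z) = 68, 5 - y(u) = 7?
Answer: √(68 + I*√42) ≈ 8.2556 + 0.39251*I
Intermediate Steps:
y(u) = -2 (y(u) = 5 - 1*7 = 5 - 7 = -2)
Q(H) = √(-40 + H) (Q(H) = √((-28 + (-5 - (-1)*(-7))) + H) = √((-28 + (-5 - 1*7)) + H) = √((-28 + (-5 - 7)) + H) = √((-28 - 12) + H) = √(-40 + H))
√(Q(y(-7)) + N(88)) = √(√(-40 - 2) + 68) = √(√(-42) + 68) = √(I*√42 + 68) = √(68 + I*√42)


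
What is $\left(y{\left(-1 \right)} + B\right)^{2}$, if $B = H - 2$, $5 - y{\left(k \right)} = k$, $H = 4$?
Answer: $64$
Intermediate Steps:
$y{\left(k \right)} = 5 - k$
$B = 2$ ($B = 4 - 2 = 2$)
$\left(y{\left(-1 \right)} + B\right)^{2} = \left(\left(5 - -1\right) + 2\right)^{2} = \left(\left(5 + 1\right) + 2\right)^{2} = \left(6 + 2\right)^{2} = 8^{2} = 64$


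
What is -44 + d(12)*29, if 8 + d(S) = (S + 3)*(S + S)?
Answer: 10164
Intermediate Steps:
d(S) = -8 + 2*S*(3 + S) (d(S) = -8 + (S + 3)*(S + S) = -8 + (3 + S)*(2*S) = -8 + 2*S*(3 + S))
-44 + d(12)*29 = -44 + (-8 + 2*12² + 6*12)*29 = -44 + (-8 + 2*144 + 72)*29 = -44 + (-8 + 288 + 72)*29 = -44 + 352*29 = -44 + 10208 = 10164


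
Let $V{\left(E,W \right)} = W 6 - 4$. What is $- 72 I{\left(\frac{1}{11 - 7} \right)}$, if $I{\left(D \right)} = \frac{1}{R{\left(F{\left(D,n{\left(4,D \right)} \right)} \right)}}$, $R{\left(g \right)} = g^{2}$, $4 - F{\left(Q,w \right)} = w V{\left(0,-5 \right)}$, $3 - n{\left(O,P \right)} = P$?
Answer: $- \frac{32}{4225} \approx -0.007574$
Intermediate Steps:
$V{\left(E,W \right)} = -4 + 6 W$ ($V{\left(E,W \right)} = 6 W - 4 = -4 + 6 W$)
$n{\left(O,P \right)} = 3 - P$
$F{\left(Q,w \right)} = 4 + 34 w$ ($F{\left(Q,w \right)} = 4 - w \left(-4 + 6 \left(-5\right)\right) = 4 - w \left(-4 - 30\right) = 4 - w \left(-34\right) = 4 - - 34 w = 4 + 34 w$)
$I{\left(D \right)} = \frac{1}{\left(106 - 34 D\right)^{2}}$ ($I{\left(D \right)} = \frac{1}{\left(4 + 34 \left(3 - D\right)\right)^{2}} = \frac{1}{\left(4 - \left(-102 + 34 D\right)\right)^{2}} = \frac{1}{\left(106 - 34 D\right)^{2}}$)
$- 72 I{\left(\frac{1}{11 - 7} \right)} = - 72 \frac{1}{4 \left(-53 + \frac{17}{11 - 7}\right)^{2}} = - 72 \frac{1}{4 \left(-53 + \frac{17}{4}\right)^{2}} = - 72 \frac{1}{4 \cdot \frac{38025}{16}} = - 72 \cdot \frac{1}{4} \cdot \frac{16}{38025} = \left(-72\right) \frac{4}{38025} = - \frac{32}{4225}$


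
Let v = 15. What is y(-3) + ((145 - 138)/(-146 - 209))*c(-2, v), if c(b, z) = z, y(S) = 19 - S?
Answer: 1541/71 ≈ 21.704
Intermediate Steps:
y(-3) + ((145 - 138)/(-146 - 209))*c(-2, v) = (19 - 1*(-3)) + ((145 - 138)/(-146 - 209))*15 = (19 + 3) + (7/(-355))*15 = 22 + (7*(-1/355))*15 = 22 - 7/355*15 = 22 - 21/71 = 1541/71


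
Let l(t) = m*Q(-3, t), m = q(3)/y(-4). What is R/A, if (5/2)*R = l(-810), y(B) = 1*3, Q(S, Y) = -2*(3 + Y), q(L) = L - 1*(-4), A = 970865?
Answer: 1076/693475 ≈ 0.0015516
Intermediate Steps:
q(L) = 4 + L (q(L) = L + 4 = 4 + L)
Q(S, Y) = -6 - 2*Y
y(B) = 3
m = 7/3 (m = (4 + 3)/3 = 7*(1/3) = 7/3 ≈ 2.3333)
l(t) = -14 - 14*t/3 (l(t) = 7*(-6 - 2*t)/3 = -14 - 14*t/3)
R = 7532/5 (R = 2*(-14 - 14/3*(-810))/5 = 2*(-14 + 3780)/5 = (2/5)*3766 = 7532/5 ≈ 1506.4)
R/A = (7532/5)/970865 = (7532/5)*(1/970865) = 1076/693475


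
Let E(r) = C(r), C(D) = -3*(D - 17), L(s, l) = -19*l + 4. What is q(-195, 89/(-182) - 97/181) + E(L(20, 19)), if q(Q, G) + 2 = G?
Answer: 36861277/32942 ≈ 1119.0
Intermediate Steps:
L(s, l) = 4 - 19*l
C(D) = 51 - 3*D (C(D) = -3*(-17 + D) = 51 - 3*D)
E(r) = 51 - 3*r
q(Q, G) = -2 + G
q(-195, 89/(-182) - 97/181) + E(L(20, 19)) = (-2 + (89/(-182) - 97/181)) + (51 - 3*(4 - 19*19)) = (-2 + (89*(-1/182) - 97*1/181)) + (51 - 3*(4 - 361)) = (-2 + (-89/182 - 97/181)) + (51 - 3*(-357)) = (-2 - 33763/32942) + (51 + 1071) = -99647/32942 + 1122 = 36861277/32942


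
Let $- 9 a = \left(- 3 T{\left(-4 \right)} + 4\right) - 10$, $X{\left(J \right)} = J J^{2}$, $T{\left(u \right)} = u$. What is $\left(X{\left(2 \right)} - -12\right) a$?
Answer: $- \frac{40}{3} \approx -13.333$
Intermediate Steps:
$X{\left(J \right)} = J^{3}$
$a = - \frac{2}{3}$ ($a = - \frac{\left(\left(-3\right) \left(-4\right) + 4\right) - 10}{9} = - \frac{\left(12 + 4\right) - 10}{9} = - \frac{16 - 10}{9} = \left(- \frac{1}{9}\right) 6 = - \frac{2}{3} \approx -0.66667$)
$\left(X{\left(2 \right)} - -12\right) a = \left(2^{3} - -12\right) \left(- \frac{2}{3}\right) = \left(8 + 12\right) \left(- \frac{2}{3}\right) = 20 \left(- \frac{2}{3}\right) = - \frac{40}{3}$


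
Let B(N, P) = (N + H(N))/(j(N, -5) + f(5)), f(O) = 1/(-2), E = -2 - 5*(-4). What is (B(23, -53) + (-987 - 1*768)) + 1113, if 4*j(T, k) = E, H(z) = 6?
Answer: -2539/4 ≈ -634.75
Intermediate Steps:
E = 18 (E = -2 + 20 = 18)
j(T, k) = 9/2 (j(T, k) = (¼)*18 = 9/2)
f(O) = -½
B(N, P) = 3/2 + N/4 (B(N, P) = (N + 6)/(9/2 - ½) = (6 + N)/4 = (6 + N)*(¼) = 3/2 + N/4)
(B(23, -53) + (-987 - 1*768)) + 1113 = ((3/2 + (¼)*23) + (-987 - 1*768)) + 1113 = ((3/2 + 23/4) + (-987 - 768)) + 1113 = (29/4 - 1755) + 1113 = -6991/4 + 1113 = -2539/4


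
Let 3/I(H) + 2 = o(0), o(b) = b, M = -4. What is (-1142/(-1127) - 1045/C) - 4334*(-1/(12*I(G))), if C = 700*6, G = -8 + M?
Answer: -97378187/405720 ≈ -240.01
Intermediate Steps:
G = -12 (G = -8 - 4 = -12)
C = 4200
I(H) = -3/2 (I(H) = 3/(-2 + 0) = 3/(-2) = 3*(-½) = -3/2)
(-1142/(-1127) - 1045/C) - 4334*(-1/(12*I(G))) = (-1142/(-1127) - 1045/4200) - 4334/((-3/2*(-12))) = (-1142*(-1/1127) - 1045*1/4200) - 4334/18 = (1142/1127 - 209/840) - 4334*1/18 = 103391/135240 - 2167/9 = -97378187/405720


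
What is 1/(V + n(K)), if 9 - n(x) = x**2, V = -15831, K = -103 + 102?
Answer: -1/15823 ≈ -6.3199e-5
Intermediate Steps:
K = -1
n(x) = 9 - x**2
1/(V + n(K)) = 1/(-15831 + (9 - 1*(-1)**2)) = 1/(-15831 + (9 - 1*1)) = 1/(-15831 + (9 - 1)) = 1/(-15831 + 8) = 1/(-15823) = -1/15823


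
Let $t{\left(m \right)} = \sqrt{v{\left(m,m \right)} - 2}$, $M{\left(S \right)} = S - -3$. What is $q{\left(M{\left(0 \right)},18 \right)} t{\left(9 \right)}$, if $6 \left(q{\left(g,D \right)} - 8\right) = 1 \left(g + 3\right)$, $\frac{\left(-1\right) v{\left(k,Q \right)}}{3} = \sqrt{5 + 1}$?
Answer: $9 \sqrt{-2 - 3 \sqrt{6}} \approx 27.518 i$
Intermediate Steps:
$M{\left(S \right)} = 3 + S$ ($M{\left(S \right)} = S + 3 = 3 + S$)
$v{\left(k,Q \right)} = - 3 \sqrt{6}$ ($v{\left(k,Q \right)} = - 3 \sqrt{5 + 1} = - 3 \sqrt{6}$)
$q{\left(g,D \right)} = \frac{17}{2} + \frac{g}{6}$ ($q{\left(g,D \right)} = 8 + \frac{1 \left(g + 3\right)}{6} = 8 + \frac{1 \left(3 + g\right)}{6} = 8 + \frac{3 + g}{6} = 8 + \left(\frac{1}{2} + \frac{g}{6}\right) = \frac{17}{2} + \frac{g}{6}$)
$t{\left(m \right)} = \sqrt{-2 - 3 \sqrt{6}}$ ($t{\left(m \right)} = \sqrt{- 3 \sqrt{6} - 2} = \sqrt{-2 - 3 \sqrt{6}}$)
$q{\left(M{\left(0 \right)},18 \right)} t{\left(9 \right)} = \left(\frac{17}{2} + \frac{3 + 0}{6}\right) \sqrt{-2 - 3 \sqrt{6}} = \left(\frac{17}{2} + \frac{1}{6} \cdot 3\right) \sqrt{-2 - 3 \sqrt{6}} = \left(\frac{17}{2} + \frac{1}{2}\right) \sqrt{-2 - 3 \sqrt{6}} = 9 \sqrt{-2 - 3 \sqrt{6}}$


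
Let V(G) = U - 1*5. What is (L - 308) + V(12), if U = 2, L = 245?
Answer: -66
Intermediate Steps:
V(G) = -3 (V(G) = 2 - 1*5 = 2 - 5 = -3)
(L - 308) + V(12) = (245 - 308) - 3 = -63 - 3 = -66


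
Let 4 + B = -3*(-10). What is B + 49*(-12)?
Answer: -562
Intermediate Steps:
B = 26 (B = -4 - 3*(-10) = -4 + 30 = 26)
B + 49*(-12) = 26 + 49*(-12) = 26 - 588 = -562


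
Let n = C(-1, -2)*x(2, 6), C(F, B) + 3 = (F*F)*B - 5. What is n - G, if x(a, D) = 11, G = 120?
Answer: -230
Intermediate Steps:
C(F, B) = -8 + B*F² (C(F, B) = -3 + ((F*F)*B - 5) = -3 + (F²*B - 5) = -3 + (B*F² - 5) = -3 + (-5 + B*F²) = -8 + B*F²)
n = -110 (n = (-8 - 2*(-1)²)*11 = (-8 - 2*1)*11 = (-8 - 2)*11 = -10*11 = -110)
n - G = -110 - 1*120 = -110 - 120 = -230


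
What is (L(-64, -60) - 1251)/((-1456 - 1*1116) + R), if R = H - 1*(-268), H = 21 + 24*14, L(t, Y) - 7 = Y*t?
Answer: -4/3 ≈ -1.3333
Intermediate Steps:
L(t, Y) = 7 + Y*t
H = 357 (H = 21 + 336 = 357)
R = 625 (R = 357 - 1*(-268) = 357 + 268 = 625)
(L(-64, -60) - 1251)/((-1456 - 1*1116) + R) = ((7 - 60*(-64)) - 1251)/((-1456 - 1*1116) + 625) = ((7 + 3840) - 1251)/((-1456 - 1116) + 625) = (3847 - 1251)/(-2572 + 625) = 2596/(-1947) = 2596*(-1/1947) = -4/3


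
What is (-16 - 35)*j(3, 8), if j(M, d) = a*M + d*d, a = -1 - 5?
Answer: -2346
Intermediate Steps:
a = -6
j(M, d) = d² - 6*M (j(M, d) = -6*M + d*d = -6*M + d² = d² - 6*M)
(-16 - 35)*j(3, 8) = (-16 - 35)*(8² - 6*3) = -51*(64 - 18) = -51*46 = -2346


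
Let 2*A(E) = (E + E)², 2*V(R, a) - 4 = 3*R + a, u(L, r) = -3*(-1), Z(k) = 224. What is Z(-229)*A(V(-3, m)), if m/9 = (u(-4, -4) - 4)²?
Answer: 1792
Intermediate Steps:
u(L, r) = 3
m = 9 (m = 9*(3 - 4)² = 9*(-1)² = 9*1 = 9)
V(R, a) = 2 + a/2 + 3*R/2 (V(R, a) = 2 + (3*R + a)/2 = 2 + (a + 3*R)/2 = 2 + (a/2 + 3*R/2) = 2 + a/2 + 3*R/2)
A(E) = 2*E² (A(E) = (E + E)²/2 = (2*E)²/2 = (4*E²)/2 = 2*E²)
Z(-229)*A(V(-3, m)) = 224*(2*(2 + (½)*9 + (3/2)*(-3))²) = 224*(2*(2 + 9/2 - 9/2)²) = 224*(2*2²) = 224*(2*4) = 224*8 = 1792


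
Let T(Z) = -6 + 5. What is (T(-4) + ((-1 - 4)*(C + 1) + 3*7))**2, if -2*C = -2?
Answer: 100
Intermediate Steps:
C = 1 (C = -1/2*(-2) = 1)
T(Z) = -1
(T(-4) + ((-1 - 4)*(C + 1) + 3*7))**2 = (-1 + ((-1 - 4)*(1 + 1) + 3*7))**2 = (-1 + (-5*2 + 21))**2 = (-1 + (-10 + 21))**2 = (-1 + 11)**2 = 10**2 = 100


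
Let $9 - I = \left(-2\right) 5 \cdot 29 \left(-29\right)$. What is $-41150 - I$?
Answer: $-32749$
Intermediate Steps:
$I = -8401$ ($I = 9 - \left(-2\right) 5 \cdot 29 \left(-29\right) = 9 - \left(-10\right) 29 \left(-29\right) = 9 - \left(-290\right) \left(-29\right) = 9 - 8410 = -8401$)
$-41150 - I = -41150 - -8401 = -41150 + 8401 = -32749$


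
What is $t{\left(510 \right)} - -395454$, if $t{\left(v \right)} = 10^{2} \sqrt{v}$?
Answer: $395454 + 100 \sqrt{510} \approx 3.9771 \cdot 10^{5}$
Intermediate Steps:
$t{\left(v \right)} = 100 \sqrt{v}$
$t{\left(510 \right)} - -395454 = 100 \sqrt{510} - -395454 = 100 \sqrt{510} + 395454 = 395454 + 100 \sqrt{510}$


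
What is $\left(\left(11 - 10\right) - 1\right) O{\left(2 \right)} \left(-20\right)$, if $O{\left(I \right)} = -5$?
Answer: $0$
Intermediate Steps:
$\left(\left(11 - 10\right) - 1\right) O{\left(2 \right)} \left(-20\right) = \left(\left(11 - 10\right) - 1\right) \left(-5\right) \left(-20\right) = \left(1 - 1\right) \left(-5\right) \left(-20\right) = 0 \left(-5\right) \left(-20\right) = 0 \left(-20\right) = 0$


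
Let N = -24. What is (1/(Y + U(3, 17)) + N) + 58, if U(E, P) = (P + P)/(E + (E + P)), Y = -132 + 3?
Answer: 99699/2933 ≈ 33.992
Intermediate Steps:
Y = -129
U(E, P) = 2*P/(P + 2*E) (U(E, P) = (2*P)/(P + 2*E) = 2*P/(P + 2*E))
(1/(Y + U(3, 17)) + N) + 58 = (1/(-129 + 2*17/(17 + 2*3)) - 24) + 58 = (1/(-129 + 2*17/(17 + 6)) - 24) + 58 = (1/(-129 + 2*17/23) - 24) + 58 = (1/(-129 + 2*17*(1/23)) - 24) + 58 = (1/(-129 + 34/23) - 24) + 58 = (1/(-2933/23) - 24) + 58 = (-23/2933 - 24) + 58 = -70415/2933 + 58 = 99699/2933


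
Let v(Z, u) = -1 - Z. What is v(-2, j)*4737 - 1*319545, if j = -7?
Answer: -314808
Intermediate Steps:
v(-2, j)*4737 - 1*319545 = (-1 - 1*(-2))*4737 - 1*319545 = (-1 + 2)*4737 - 319545 = 1*4737 - 319545 = 4737 - 319545 = -314808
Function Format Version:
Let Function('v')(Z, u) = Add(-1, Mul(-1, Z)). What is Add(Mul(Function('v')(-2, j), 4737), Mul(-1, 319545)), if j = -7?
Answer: -314808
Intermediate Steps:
Add(Mul(Function('v')(-2, j), 4737), Mul(-1, 319545)) = Add(Mul(Add(-1, Mul(-1, -2)), 4737), Mul(-1, 319545)) = Add(Mul(Add(-1, 2), 4737), -319545) = Add(Mul(1, 4737), -319545) = Add(4737, -319545) = -314808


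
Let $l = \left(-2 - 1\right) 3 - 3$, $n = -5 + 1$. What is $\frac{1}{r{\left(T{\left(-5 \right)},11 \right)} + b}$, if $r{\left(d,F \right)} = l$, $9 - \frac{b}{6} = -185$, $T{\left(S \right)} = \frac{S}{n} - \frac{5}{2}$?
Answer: $\frac{1}{1152} \approx 0.00086806$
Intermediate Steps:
$n = -4$
$l = -12$ ($l = \left(-2 - 1\right) 3 - 3 = \left(-3\right) 3 - 3 = -9 - 3 = -12$)
$T{\left(S \right)} = - \frac{5}{2} - \frac{S}{4}$ ($T{\left(S \right)} = \frac{S}{-4} - \frac{5}{2} = S \left(- \frac{1}{4}\right) - \frac{5}{2} = - \frac{S}{4} - \frac{5}{2} = - \frac{5}{2} - \frac{S}{4}$)
$b = 1164$ ($b = 54 - -1110 = 54 + 1110 = 1164$)
$r{\left(d,F \right)} = -12$
$\frac{1}{r{\left(T{\left(-5 \right)},11 \right)} + b} = \frac{1}{-12 + 1164} = \frac{1}{1152}$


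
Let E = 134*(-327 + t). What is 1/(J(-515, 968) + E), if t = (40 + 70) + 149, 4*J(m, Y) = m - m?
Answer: -1/9112 ≈ -0.00010975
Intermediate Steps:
J(m, Y) = 0 (J(m, Y) = (m - m)/4 = (¼)*0 = 0)
t = 259 (t = 110 + 149 = 259)
E = -9112 (E = 134*(-327 + 259) = 134*(-68) = -9112)
1/(J(-515, 968) + E) = 1/(0 - 9112) = 1/(-9112) = -1/9112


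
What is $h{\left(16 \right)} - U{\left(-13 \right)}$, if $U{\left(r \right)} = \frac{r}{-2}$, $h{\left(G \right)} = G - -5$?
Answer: $\frac{29}{2} \approx 14.5$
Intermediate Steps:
$h{\left(G \right)} = 5 + G$ ($h{\left(G \right)} = G + 5 = 5 + G$)
$U{\left(r \right)} = - \frac{r}{2}$ ($U{\left(r \right)} = r \left(- \frac{1}{2}\right) = - \frac{r}{2}$)
$h{\left(16 \right)} - U{\left(-13 \right)} = \left(5 + 16\right) - \left(- \frac{1}{2}\right) \left(-13\right) = 21 - \frac{13}{2} = \frac{29}{2}$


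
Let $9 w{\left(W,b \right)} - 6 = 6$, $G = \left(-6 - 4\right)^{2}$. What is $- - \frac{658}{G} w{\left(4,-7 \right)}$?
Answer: $\frac{658}{75} \approx 8.7733$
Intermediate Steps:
$G = 100$ ($G = \left(-10\right)^{2} = 100$)
$w{\left(W,b \right)} = \frac{4}{3}$ ($w{\left(W,b \right)} = \frac{2}{3} + \frac{1}{9} \cdot 6 = \frac{2}{3} + \frac{2}{3} = \frac{4}{3}$)
$- - \frac{658}{G} w{\left(4,-7 \right)} = - \frac{- \frac{658}{100} \cdot 4}{3} = - \frac{\left(-658\right) \frac{1}{100} \cdot 4}{3} = - \frac{\left(-329\right) 4}{50 \cdot 3} = \left(-1\right) \left(- \frac{658}{75}\right) = \frac{658}{75}$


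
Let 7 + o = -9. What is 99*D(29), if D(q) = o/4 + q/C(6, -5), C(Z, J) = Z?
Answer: 165/2 ≈ 82.500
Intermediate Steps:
o = -16 (o = -7 - 9 = -16)
D(q) = -4 + q/6 (D(q) = -16/4 + q/6 = -16*¼ + q*(⅙) = -4 + q/6)
99*D(29) = 99*(-4 + (⅙)*29) = 99*(-4 + 29/6) = 99*(⅚) = 165/2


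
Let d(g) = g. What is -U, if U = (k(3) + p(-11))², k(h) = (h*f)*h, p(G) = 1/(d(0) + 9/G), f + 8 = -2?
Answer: -674041/81 ≈ -8321.5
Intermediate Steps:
f = -10 (f = -8 - 2 = -10)
p(G) = G/9 (p(G) = 1/(0 + 9/G) = 1/(9/G) = G/9)
k(h) = -10*h² (k(h) = (h*(-10))*h = (-10*h)*h = -10*h²)
U = 674041/81 (U = (-10*3² + (⅑)*(-11))² = (-10*9 - 11/9)² = (-90 - 11/9)² = (-821/9)² = 674041/81 ≈ 8321.5)
-U = -1*674041/81 = -674041/81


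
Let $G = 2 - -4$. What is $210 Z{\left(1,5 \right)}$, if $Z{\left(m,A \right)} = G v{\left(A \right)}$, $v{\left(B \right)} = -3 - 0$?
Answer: $-3780$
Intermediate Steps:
$G = 6$ ($G = 2 + 4 = 6$)
$v{\left(B \right)} = -3$ ($v{\left(B \right)} = -3 + 0 = -3$)
$Z{\left(m,A \right)} = -18$ ($Z{\left(m,A \right)} = 6 \left(-3\right) = -18$)
$210 Z{\left(1,5 \right)} = 210 \left(-18\right) = -3780$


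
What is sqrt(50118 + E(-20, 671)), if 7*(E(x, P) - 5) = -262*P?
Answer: 3*sqrt(136157)/7 ≈ 158.14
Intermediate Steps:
E(x, P) = 5 - 262*P/7 (E(x, P) = 5 + (-262*P)/7 = 5 - 262*P/7)
sqrt(50118 + E(-20, 671)) = sqrt(50118 + (5 - 262/7*671)) = sqrt(50118 + (5 - 175802/7)) = sqrt(50118 - 175767/7) = sqrt(175059/7) = 3*sqrt(136157)/7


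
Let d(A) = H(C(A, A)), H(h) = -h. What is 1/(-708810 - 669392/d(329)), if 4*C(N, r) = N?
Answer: -329/230520922 ≈ -1.4272e-6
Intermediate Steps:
C(N, r) = N/4
d(A) = -A/4
1/(-708810 - 669392/d(329)) = 1/(-708810 - 669392/((-¼*329))) = 1/(-708810 - 669392/(-329/4)) = 1/(-708810 - 669392*(-4/329)) = 1/(-708810 + 2677568/329) = 1/(-230520922/329) = -329/230520922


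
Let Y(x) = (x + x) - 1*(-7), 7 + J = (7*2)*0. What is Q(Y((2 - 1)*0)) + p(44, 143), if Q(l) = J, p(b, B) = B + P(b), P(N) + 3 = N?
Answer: 177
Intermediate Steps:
P(N) = -3 + N
p(b, B) = -3 + B + b (p(b, B) = B + (-3 + b) = -3 + B + b)
J = -7 (J = -7 + (7*2)*0 = -7 + 14*0 = -7 + 0 = -7)
Y(x) = 7 + 2*x (Y(x) = 2*x + 7 = 7 + 2*x)
Q(l) = -7
Q(Y((2 - 1)*0)) + p(44, 143) = -7 + (-3 + 143 + 44) = -7 + 184 = 177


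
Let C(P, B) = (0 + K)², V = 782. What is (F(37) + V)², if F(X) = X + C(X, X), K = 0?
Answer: 670761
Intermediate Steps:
C(P, B) = 0 (C(P, B) = (0 + 0)² = 0² = 0)
F(X) = X (F(X) = X + 0 = X)
(F(37) + V)² = (37 + 782)² = 819² = 670761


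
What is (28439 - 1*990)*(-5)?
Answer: -137245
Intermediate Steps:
(28439 - 1*990)*(-5) = (28439 - 990)*(-5) = 27449*(-5) = -137245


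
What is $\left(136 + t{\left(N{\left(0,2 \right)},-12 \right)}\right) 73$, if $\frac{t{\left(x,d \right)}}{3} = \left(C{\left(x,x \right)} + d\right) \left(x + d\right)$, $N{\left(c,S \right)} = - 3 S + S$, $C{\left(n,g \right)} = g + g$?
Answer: $80008$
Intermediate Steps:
$C{\left(n,g \right)} = 2 g$
$N{\left(c,S \right)} = - 2 S$
$t{\left(x,d \right)} = 3 \left(d + x\right) \left(d + 2 x\right)$ ($t{\left(x,d \right)} = 3 \left(2 x + d\right) \left(x + d\right) = 3 \left(d + 2 x\right) \left(d + x\right) = 3 \left(d + x\right) \left(d + 2 x\right)$)
$\left(136 + t{\left(N{\left(0,2 \right)},-12 \right)}\right) 73 = \left(136 + \left(3 \left(-12\right)^{2} + 6 \left(\left(-2\right) 2\right)^{2} + 9 \left(-12\right) \left(\left(-2\right) 2\right)\right)\right) 73 = \left(136 + \left(3 \cdot 144 + 6 \left(-4\right)^{2} + 9 \left(-12\right) \left(-4\right)\right)\right) 73 = \left(136 + \left(432 + 6 \cdot 16 + 432\right)\right) 73 = \left(136 + \left(432 + 96 + 432\right)\right) 73 = \left(136 + 960\right) 73 = 1096 \cdot 73 = 80008$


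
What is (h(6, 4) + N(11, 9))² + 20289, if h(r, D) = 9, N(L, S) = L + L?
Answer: 21250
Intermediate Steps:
N(L, S) = 2*L
(h(6, 4) + N(11, 9))² + 20289 = (9 + 2*11)² + 20289 = (9 + 22)² + 20289 = 31² + 20289 = 961 + 20289 = 21250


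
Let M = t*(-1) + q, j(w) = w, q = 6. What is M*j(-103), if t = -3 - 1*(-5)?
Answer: -412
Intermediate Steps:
t = 2 (t = -3 + 5 = 2)
M = 4 (M = 2*(-1) + 6 = -2 + 6 = 4)
M*j(-103) = 4*(-103) = -412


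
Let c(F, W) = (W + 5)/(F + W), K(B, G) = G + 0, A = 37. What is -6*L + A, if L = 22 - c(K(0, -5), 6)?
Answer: -29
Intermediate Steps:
K(B, G) = G
c(F, W) = (5 + W)/(F + W)
L = 11 (L = 22 - (5 + 6)/(-5 + 6) = 22 - 11/1 = 22 - 11 = 11)
-6*L + A = -6*11 + 37 = -66 + 37 = -29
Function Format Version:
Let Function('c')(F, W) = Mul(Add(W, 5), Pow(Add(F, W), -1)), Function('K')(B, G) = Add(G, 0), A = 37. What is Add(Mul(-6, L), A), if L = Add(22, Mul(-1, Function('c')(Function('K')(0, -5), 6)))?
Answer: -29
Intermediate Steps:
Function('K')(B, G) = G
Function('c')(F, W) = Mul(Pow(Add(F, W), -1), Add(5, W)) (Function('c')(F, W) = Mul(Add(5, W), Pow(Add(F, W), -1)) = Mul(Pow(Add(F, W), -1), Add(5, W)))
L = 11 (L = Add(22, Mul(-1, Mul(Pow(Add(-5, 6), -1), Add(5, 6)))) = Add(22, Mul(-1, Mul(Pow(1, -1), 11))) = Add(22, Mul(-1, Mul(1, 11))) = Add(22, Mul(-1, 11)) = Add(22, -11) = 11)
Add(Mul(-6, L), A) = Add(Mul(-6, 11), 37) = Add(-66, 37) = -29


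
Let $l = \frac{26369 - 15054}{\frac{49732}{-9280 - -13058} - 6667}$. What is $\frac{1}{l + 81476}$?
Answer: $\frac{12569097}{1024058373137} \approx 1.2274 \cdot 10^{-5}$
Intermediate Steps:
$l = - \frac{21374035}{12569097}$ ($l = \frac{11315}{\frac{49732}{-9280 + 13058} - 6667} = \frac{11315}{\frac{49732}{3778} - 6667} = \frac{11315}{49732 \cdot \frac{1}{3778} - 6667} = \frac{11315}{\frac{24866}{1889} - 6667} = \frac{11315}{- \frac{12569097}{1889}} = 11315 \left(- \frac{1889}{12569097}\right) = - \frac{21374035}{12569097} \approx -1.7005$)
$\frac{1}{l + 81476} = \frac{1}{- \frac{21374035}{12569097} + 81476} = \frac{1}{\frac{1024058373137}{12569097}} = \frac{12569097}{1024058373137}$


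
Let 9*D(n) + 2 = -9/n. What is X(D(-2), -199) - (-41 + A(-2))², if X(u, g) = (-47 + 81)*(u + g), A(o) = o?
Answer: -77450/9 ≈ -8605.6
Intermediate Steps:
D(n) = -2/9 - 1/n (D(n) = -2/9 + (-9/n)/9 = -2/9 - 1/n)
X(u, g) = 34*g + 34*u (X(u, g) = 34*(g + u) = 34*g + 34*u)
X(D(-2), -199) - (-41 + A(-2))² = (34*(-199) + 34*(-2/9 - 1/(-2))) - (-41 - 2)² = (-6766 + 34*(-2/9 - 1*(-½))) - 1*(-43)² = (-6766 + 34*(-2/9 + ½)) - 1*1849 = (-6766 + 34*(5/18)) - 1849 = (-6766 + 85/9) - 1849 = -60809/9 - 1849 = -77450/9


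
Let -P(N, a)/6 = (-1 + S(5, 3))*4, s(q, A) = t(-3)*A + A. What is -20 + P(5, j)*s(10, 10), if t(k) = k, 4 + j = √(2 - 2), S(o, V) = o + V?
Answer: 3340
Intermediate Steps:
S(o, V) = V + o
j = -4 (j = -4 + √(2 - 2) = -4 + √0 = -4 + 0 = -4)
s(q, A) = -2*A (s(q, A) = -3*A + A = -2*A)
P(N, a) = -168 (P(N, a) = -6*(-1 + (3 + 5))*4 = -6*(-1 + 8)*4 = -42*4 = -6*28 = -168)
-20 + P(5, j)*s(10, 10) = -20 - (-336)*10 = -20 - 168*(-20) = -20 + 3360 = 3340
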